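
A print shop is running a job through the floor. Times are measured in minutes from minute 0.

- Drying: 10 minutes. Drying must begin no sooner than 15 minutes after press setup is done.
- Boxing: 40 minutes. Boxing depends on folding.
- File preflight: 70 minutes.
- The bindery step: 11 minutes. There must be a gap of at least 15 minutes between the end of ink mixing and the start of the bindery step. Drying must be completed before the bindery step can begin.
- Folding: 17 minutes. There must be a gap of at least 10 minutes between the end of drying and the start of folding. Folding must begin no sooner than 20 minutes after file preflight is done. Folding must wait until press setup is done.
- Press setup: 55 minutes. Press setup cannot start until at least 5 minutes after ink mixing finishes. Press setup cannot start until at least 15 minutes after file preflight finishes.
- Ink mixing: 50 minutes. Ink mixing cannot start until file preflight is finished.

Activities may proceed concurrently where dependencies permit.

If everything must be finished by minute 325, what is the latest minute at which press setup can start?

Boxing must finish by minute 325; it takes 40 minutes, so it must start by 325 − 40 = minute 285.
Folding has to be done before boxing (must start by minute 285). That means finishing by minute 285, i.e. starting by 285 − 17 = minute 268.
The bindery step has no dependents, so it just needs to finish by minute 325. Starting by 325 − 11 = minute 314 achieves that.
Drying has several dependents: folding (must start by minute 268, minus 10-minute gap → minute 258); the bindery step (must start by minute 314). The earliest of those limits is minute 258, so drying must start by 258 − 10 = minute 248.
For press setup: drying (must start by minute 248, minus 15-minute gap → minute 233); folding (must start by minute 268). The most restrictive is minute 233; with a 55-minute duration, press setup must start by minute 178.

178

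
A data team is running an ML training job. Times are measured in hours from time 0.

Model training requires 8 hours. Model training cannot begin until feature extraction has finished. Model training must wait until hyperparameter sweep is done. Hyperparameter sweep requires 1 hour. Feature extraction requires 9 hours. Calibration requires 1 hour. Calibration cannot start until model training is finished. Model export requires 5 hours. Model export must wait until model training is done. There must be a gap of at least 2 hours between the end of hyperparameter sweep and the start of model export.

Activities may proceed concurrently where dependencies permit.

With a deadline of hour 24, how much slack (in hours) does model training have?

Hyperparameter sweep can start immediately at hour 0; it finishes at hour 1.
Feature extraction can start immediately at hour 0; it finishes at hour 9.
For model training: feature extraction (finishes hour 9); hyperparameter sweep (finishes hour 1). Taking the maximum gives a start of hour 9, and it finishes at 9 + 8 = hour 17.

Working backward from the deadline:
Calibration must finish by hour 24; it takes 1 hour, so it must start by 24 − 1 = hour 23.
Model export has no dependents, so it just needs to finish by hour 24. Starting by 24 − 5 = hour 19 achieves that.
For model training: calibration (must start by hour 23); model export (must start by hour 19). The most restrictive is hour 19; with an 8-hour duration, model training must start by hour 11.
So model training can start as early as hour 9 and as late as hour 11, giving 11 − 9 = 2 hours of slack.

2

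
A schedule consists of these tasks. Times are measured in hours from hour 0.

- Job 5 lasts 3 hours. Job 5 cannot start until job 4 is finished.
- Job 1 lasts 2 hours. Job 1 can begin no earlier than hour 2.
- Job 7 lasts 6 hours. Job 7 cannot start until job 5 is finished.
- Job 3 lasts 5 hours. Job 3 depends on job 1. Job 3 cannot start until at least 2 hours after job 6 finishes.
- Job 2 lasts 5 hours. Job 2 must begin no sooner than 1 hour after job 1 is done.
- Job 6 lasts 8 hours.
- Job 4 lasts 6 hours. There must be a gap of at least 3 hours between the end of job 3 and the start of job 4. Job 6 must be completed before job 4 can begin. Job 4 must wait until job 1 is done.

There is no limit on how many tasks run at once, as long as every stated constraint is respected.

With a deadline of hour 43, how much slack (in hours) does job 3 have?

Job 6 can start immediately at hour 0; it finishes at hour 8.
After its own release at hour 2, job 1 can start at hour 2 and finishes at hour 4.
For job 3: job 1 (finishes hour 4); job 6 (finishes hour 8, plus 2-hour gap → hour 10). Taking the maximum gives a start of hour 10, and it finishes at 10 + 5 = hour 15.

Working backward from the deadline:
Job 7 has no dependents, so it just needs to finish by hour 43. Starting by 43 − 6 = hour 37 achieves that.
Since job 7 (must start by hour 37) depends on it, job 5 must finish by hour 37. Backing off its 3-hour duration gives a latest start of hour 34.
Job 4 has to be done before job 5 (must start by hour 34). That means finishing by hour 34, i.e. starting by 34 − 6 = hour 28.
Since job 4 (must start by hour 28, minus 3-hour gap → hour 25) depends on it, job 3 must finish by hour 25. Backing off its 5-hour duration gives a latest start of hour 20.
So job 3 can start as early as hour 10 and as late as hour 20, giving 20 − 10 = 10 hours of slack.

10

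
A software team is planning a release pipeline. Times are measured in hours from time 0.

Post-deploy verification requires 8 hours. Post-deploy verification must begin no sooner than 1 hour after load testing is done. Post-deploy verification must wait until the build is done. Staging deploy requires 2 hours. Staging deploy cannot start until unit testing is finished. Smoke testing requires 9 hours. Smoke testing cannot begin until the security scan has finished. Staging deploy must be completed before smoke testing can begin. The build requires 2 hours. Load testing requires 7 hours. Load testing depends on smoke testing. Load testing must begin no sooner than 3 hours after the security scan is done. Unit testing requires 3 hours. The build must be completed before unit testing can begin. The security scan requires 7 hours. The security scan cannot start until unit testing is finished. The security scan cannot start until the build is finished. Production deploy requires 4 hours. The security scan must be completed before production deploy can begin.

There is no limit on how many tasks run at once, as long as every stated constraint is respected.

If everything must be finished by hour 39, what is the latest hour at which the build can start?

2

Nothing follows post-deploy verification; the deadline of hour 39 is its only limit. It must start by 39 − 8 = hour 31.
Since post-deploy verification (must start by hour 31, minus 1-hour gap → hour 30) depends on it, load testing must finish by hour 30. Backing off its 7-hour duration gives a latest start of hour 23.
Smoke testing must finish before load testing (must start by hour 23). With a 9-hour duration, smoke testing must start by 23 − 9 = hour 14.
Nothing follows production deploy; the deadline of hour 39 is its only limit. It must start by 39 − 4 = hour 35.
The security scan must finish in time for smoke testing (must start by hour 14); load testing (must start by hour 23, minus 3-hour gap → hour 20); production deploy (must start by hour 35). The tightest is hour 14, so the security scan must start by 14 − 7 = hour 7.
Staging deploy must finish before smoke testing (must start by hour 14). With a 2-hour duration, staging deploy must start by 14 − 2 = hour 12.
Unit testing has several dependents: the security scan (must start by hour 7); staging deploy (must start by hour 12). The earliest of those limits is hour 7, so unit testing must start by 7 − 3 = hour 4.
The build has several dependents: unit testing (must start by hour 4); the security scan (must start by hour 7); post-deploy verification (must start by hour 31). The earliest of those limits is hour 4, so the build must start by 4 − 2 = hour 2.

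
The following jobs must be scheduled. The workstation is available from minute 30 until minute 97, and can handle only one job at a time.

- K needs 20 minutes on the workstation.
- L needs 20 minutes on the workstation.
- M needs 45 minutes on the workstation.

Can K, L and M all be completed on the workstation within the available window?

No

The workstation window is 97 − 30 = 67 minutes.
Running back to back, the jobs need 20 + 20 + 45 = 85 minutes on the workstation.
Since 85 > 67, they cannot all fit.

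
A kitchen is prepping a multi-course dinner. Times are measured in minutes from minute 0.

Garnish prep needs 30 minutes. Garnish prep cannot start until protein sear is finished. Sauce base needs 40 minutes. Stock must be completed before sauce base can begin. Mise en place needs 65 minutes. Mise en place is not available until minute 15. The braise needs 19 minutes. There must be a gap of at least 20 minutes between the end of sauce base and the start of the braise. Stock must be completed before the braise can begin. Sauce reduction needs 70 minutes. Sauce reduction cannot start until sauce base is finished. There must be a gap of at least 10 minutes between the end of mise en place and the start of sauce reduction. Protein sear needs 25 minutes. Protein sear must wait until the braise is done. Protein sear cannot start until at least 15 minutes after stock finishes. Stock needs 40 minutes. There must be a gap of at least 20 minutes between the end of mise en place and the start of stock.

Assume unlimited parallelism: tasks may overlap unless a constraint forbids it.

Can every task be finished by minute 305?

Yes

After its own release at minute 15, mise en place can start at minute 15 and finishes at minute 80.
Stock waits on mise en place (finishes minute 80, plus 20-minute gap → minute 100), so it starts at minute 100 and finishes at 100 + 40 = minute 140.
Sauce base cannot begin until stock (finishes minute 140). It runs from minute 140 to 140 + 40 = minute 180.
Sauce reduction has to wait for sauce base (finishes minute 180); mise en place (finishes minute 80, plus 10-minute gap → minute 90). The latest of these is minute 180, so sauce reduction runs minute 180 to 180 + 70 = minute 250.
The braise cannot start until sauce base (finishes minute 180, plus 20-minute gap → minute 200); stock (finishes minute 140). The controlling bound is minute 200, so the braise finishes at 200 + 19 = minute 219.
For protein sear: the braise (finishes minute 219); stock (finishes minute 140, plus 15-minute gap → minute 155). Taking the maximum gives a start of minute 219, and it finishes at 219 + 25 = minute 244.
Garnish prep cannot begin until protein sear (finishes minute 244). It runs from minute 244 to 244 + 30 = minute 274.
Every task is finished by minute 274, which is no later than the deadline of 305, so the schedule is feasible.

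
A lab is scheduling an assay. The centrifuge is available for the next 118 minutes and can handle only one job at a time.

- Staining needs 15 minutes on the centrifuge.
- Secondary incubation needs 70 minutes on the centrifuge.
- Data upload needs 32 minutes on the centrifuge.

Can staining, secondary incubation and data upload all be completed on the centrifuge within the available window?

Running back to back, the jobs need 15 + 70 + 32 = 117 minutes on the centrifuge.
Since 117 ≤ 118, they fit within the window.

Yes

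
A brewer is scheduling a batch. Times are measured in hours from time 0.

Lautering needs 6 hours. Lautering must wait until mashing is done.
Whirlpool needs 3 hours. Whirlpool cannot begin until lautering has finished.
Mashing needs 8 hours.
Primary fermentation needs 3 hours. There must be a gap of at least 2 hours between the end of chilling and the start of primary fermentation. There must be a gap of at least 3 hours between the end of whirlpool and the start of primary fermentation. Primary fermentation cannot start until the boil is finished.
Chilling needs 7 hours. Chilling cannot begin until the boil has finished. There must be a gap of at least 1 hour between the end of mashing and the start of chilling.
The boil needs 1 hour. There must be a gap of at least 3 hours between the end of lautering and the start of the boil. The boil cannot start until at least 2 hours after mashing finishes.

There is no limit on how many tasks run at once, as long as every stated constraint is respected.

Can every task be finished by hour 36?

Yes

Mashing has no prerequisites, so it starts at hour 0 and finishes at hour 8.
After mashing (finishes hour 8), lautering can start at hour 8 and finishes at hour 14.
Whirlpool cannot begin until lautering (finishes hour 14). It runs from hour 14 to 14 + 3 = hour 17.
The boil needs all of lautering (finishes hour 14, plus 3-hour gap → hour 17); mashing (finishes hour 8, plus 2-hour gap → hour 10). That puts its earliest start at hour 17; it finishes at 17 + 1 = hour 18.
Chilling cannot start until the boil (finishes hour 18); mashing (finishes hour 8, plus 1-hour gap → hour 9). The controlling bound is hour 18, so chilling finishes at 18 + 7 = hour 25.
Primary fermentation has to wait for chilling (finishes hour 25, plus 2-hour gap → hour 27); whirlpool (finishes hour 17, plus 3-hour gap → hour 20); the boil (finishes hour 18). The latest of these is hour 27, so primary fermentation runs hour 27 to 27 + 3 = hour 30.
Every task is finished by hour 30, which is no later than the deadline of 36, so the schedule is feasible.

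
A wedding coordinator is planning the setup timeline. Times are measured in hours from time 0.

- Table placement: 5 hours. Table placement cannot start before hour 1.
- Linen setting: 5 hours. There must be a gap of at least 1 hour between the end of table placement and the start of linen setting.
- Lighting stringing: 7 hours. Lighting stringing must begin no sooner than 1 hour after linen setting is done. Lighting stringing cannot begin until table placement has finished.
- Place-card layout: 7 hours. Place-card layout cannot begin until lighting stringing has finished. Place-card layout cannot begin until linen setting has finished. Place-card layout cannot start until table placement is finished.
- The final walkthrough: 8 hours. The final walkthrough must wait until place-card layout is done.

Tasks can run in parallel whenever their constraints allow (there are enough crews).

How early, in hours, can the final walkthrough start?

Table placement cannot begin until its own release at hour 1. It runs from hour 1 to 1 + 5 = hour 6.
Linen setting waits on table placement (finishes hour 6, plus 1-hour gap → hour 7), so it starts at hour 7 and finishes at 7 + 5 = hour 12.
Lighting stringing cannot start until linen setting (finishes hour 12, plus 1-hour gap → hour 13); table placement (finishes hour 6). The controlling bound is hour 13, so lighting stringing finishes at 13 + 7 = hour 20.
Place-card layout has to wait for lighting stringing (finishes hour 20); linen setting (finishes hour 12); table placement (finishes hour 6). The latest of these is hour 20, so place-card layout runs hour 20 to 20 + 7 = hour 27.
The final walkthrough waits on place-card layout (finishes hour 27), so the earliest it can start is hour 27.

27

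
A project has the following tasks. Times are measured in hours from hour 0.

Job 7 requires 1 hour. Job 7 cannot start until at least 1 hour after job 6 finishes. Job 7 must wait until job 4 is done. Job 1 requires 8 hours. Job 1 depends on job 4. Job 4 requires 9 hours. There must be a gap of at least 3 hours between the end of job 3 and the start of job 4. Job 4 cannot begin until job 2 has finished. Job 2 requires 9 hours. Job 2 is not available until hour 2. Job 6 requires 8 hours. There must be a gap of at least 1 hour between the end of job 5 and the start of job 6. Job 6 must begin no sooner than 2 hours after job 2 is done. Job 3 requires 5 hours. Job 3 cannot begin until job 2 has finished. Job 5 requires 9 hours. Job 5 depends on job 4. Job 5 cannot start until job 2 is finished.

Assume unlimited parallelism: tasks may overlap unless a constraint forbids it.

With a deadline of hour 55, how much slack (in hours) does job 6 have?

Job 2 waits on its own release at hour 2, so it starts at hour 2 and finishes at 2 + 9 = hour 11.
Job 3 cannot begin until job 2 (finishes hour 11). It runs from hour 11 to 11 + 5 = hour 16.
Job 4 cannot start until job 3 (finishes hour 16, plus 3-hour gap → hour 19); job 2 (finishes hour 11). The controlling bound is hour 19, so job 4 finishes at 19 + 9 = hour 28.
Job 5 has to wait for job 4 (finishes hour 28); job 2 (finishes hour 11). The latest of these is hour 28, so job 5 runs hour 28 to 28 + 9 = hour 37.
Job 6 has to wait for job 5 (finishes hour 37, plus 1-hour gap → hour 38); job 2 (finishes hour 11, plus 2-hour gap → hour 13). The latest of these is hour 38, so job 6 runs hour 38 to 38 + 8 = hour 46.

Working backward from the deadline:
Nothing follows job 7; the deadline of hour 55 is its only limit. It must start by 55 − 1 = hour 54.
Job 6 must finish before job 7 (must start by hour 54, minus 1-hour gap → hour 53). With an 8-hour duration, job 6 must start by 53 − 8 = hour 45.
So job 6 can start as early as hour 38 and as late as hour 45, giving 45 − 38 = 7 hours of slack.

7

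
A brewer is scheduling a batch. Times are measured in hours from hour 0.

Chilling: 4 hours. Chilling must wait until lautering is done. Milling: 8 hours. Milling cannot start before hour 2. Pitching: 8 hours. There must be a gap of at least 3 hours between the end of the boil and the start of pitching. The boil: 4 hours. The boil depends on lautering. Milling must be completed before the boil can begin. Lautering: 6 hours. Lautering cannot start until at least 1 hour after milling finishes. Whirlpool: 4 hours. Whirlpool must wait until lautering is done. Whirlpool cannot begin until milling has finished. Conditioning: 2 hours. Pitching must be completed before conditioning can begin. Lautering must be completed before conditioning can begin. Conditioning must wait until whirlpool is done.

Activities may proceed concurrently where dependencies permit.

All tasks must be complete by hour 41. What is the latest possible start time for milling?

9

Conditioning must finish by hour 41; it takes 2 hours, so it must start by 41 − 2 = hour 39.
Pitching has to be done before conditioning (must start by hour 39). That means finishing by hour 39, i.e. starting by 39 − 8 = hour 31.
The boil must finish before pitching (must start by hour 31, minus 3-hour gap → hour 28). With a 4-hour duration, the boil must start by 28 − 4 = hour 24.
Whirlpool has to be done before conditioning (must start by hour 39). That means finishing by hour 39, i.e. starting by 39 − 4 = hour 35.
Chilling must finish by hour 41; it takes 4 hours, so it must start by 41 − 4 = hour 37.
Lautering must finish in time for the boil (must start by hour 24); whirlpool (must start by hour 35); chilling (must start by hour 37); conditioning (must start by hour 39). The tightest is hour 24, so lautering must start by 24 − 6 = hour 18.
Milling has several dependents: lautering (must start by hour 18, minus 1-hour gap → hour 17); the boil (must start by hour 24); whirlpool (must start by hour 35). The earliest of those limits is hour 17, so milling must start by 17 − 8 = hour 9.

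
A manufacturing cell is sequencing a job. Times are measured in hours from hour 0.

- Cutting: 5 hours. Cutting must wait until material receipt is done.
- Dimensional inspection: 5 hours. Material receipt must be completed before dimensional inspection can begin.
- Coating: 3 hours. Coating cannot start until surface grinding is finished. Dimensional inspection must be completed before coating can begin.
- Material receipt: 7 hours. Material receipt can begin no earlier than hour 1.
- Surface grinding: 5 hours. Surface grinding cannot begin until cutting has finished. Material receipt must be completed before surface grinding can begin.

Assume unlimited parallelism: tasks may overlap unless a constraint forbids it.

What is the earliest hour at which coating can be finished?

21

Material receipt waits on its own release at hour 1, so it starts at hour 1 and finishes at 1 + 7 = hour 8.
Dimensional inspection waits on material receipt (finishes hour 8), so it starts at hour 8 and finishes at 8 + 5 = hour 13.
Cutting waits on material receipt (finishes hour 8), so it starts at hour 8 and finishes at 8 + 5 = hour 13.
Surface grinding has to wait for cutting (finishes hour 13); material receipt (finishes hour 8). The latest of these is hour 13, so surface grinding runs hour 13 to 13 + 5 = hour 18.
For coating: surface grinding (finishes hour 18); dimensional inspection (finishes hour 13). Taking the maximum gives a start of hour 18, and it finishes at 18 + 3 = hour 21.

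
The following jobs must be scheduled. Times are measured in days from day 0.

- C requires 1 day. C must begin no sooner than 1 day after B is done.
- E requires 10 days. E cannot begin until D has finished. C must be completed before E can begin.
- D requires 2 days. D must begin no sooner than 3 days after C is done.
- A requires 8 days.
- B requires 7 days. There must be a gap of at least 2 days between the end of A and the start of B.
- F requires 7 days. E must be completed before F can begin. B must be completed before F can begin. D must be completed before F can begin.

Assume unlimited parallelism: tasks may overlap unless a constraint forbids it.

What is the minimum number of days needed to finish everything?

41

A has no prerequisites, so it starts at day 0 and finishes at day 8.
B cannot begin until A (finishes day 8, plus 2-day gap → day 10). It runs from day 10 to 10 + 7 = day 17.
C waits on B (finishes day 17, plus 1-day gap → day 18), so it starts at day 18 and finishes at 18 + 1 = day 19.
D cannot begin until C (finishes day 19, plus 3-day gap → day 22). It runs from day 22 to 22 + 2 = day 24.
E has to wait for D (finishes day 24); C (finishes day 19). The latest of these is day 24, so E runs day 24 to 24 + 10 = day 34.
F cannot start until E (finishes day 34); B (finishes day 17); D (finishes day 24). The controlling bound is day 34, so F finishes at 34 + 7 = day 41.
All tasks are finished once the last one completes. Finish times: A at 8, B at 17, C at 19, D at 24, E at 34, F at 41. The latest is day 41.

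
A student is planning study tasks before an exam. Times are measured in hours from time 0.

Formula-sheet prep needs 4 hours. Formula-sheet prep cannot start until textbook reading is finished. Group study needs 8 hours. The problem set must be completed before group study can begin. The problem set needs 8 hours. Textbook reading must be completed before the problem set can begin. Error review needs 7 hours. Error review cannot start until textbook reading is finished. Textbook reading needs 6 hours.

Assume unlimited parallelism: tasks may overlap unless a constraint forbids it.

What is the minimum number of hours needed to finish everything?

Textbook reading has no prerequisites, so it starts at hour 0 and finishes at hour 6.
After textbook reading (finishes hour 6), formula-sheet prep can start at hour 6 and finishes at hour 10.
After textbook reading (finishes hour 6), error review can start at hour 6 and finishes at hour 13.
After textbook reading (finishes hour 6), the problem set can start at hour 6 and finishes at hour 14.
Group study waits on the problem set (finishes hour 14), so it starts at hour 14 and finishes at 14 + 8 = hour 22.
All tasks are finished once the last one completes. Finish times: Textbook reading at 6, The problem set at 14, Error review at 13, Group study at 22, Formula-sheet prep at 10. The latest is hour 22.

22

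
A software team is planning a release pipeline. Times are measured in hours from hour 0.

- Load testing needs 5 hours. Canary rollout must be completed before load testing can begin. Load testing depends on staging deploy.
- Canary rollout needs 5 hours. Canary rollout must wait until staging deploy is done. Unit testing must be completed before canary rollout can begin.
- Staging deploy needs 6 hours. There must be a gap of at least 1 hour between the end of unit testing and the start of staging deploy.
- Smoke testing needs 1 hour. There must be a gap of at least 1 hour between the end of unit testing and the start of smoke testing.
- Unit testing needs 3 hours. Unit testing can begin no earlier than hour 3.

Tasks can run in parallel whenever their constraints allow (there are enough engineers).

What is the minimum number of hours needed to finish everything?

23

Unit testing waits on its own release at hour 3, so it starts at hour 3 and finishes at 3 + 3 = hour 6.
Smoke testing waits on unit testing (finishes hour 6, plus 1-hour gap → hour 7), so it starts at hour 7 and finishes at 7 + 1 = hour 8.
Staging deploy cannot begin until unit testing (finishes hour 6, plus 1-hour gap → hour 7). It runs from hour 7 to 7 + 6 = hour 13.
Canary rollout cannot start until staging deploy (finishes hour 13); unit testing (finishes hour 6). The controlling bound is hour 13, so canary rollout finishes at 13 + 5 = hour 18.
Load testing needs all of canary rollout (finishes hour 18); staging deploy (finishes hour 13). That puts its earliest start at hour 18; it finishes at 18 + 5 = hour 23.
All tasks are finished once the last one completes. Finish times: Unit testing at 6, Staging deploy at 13, Smoke testing at 8, Canary rollout at 18, Load testing at 23. The latest is hour 23.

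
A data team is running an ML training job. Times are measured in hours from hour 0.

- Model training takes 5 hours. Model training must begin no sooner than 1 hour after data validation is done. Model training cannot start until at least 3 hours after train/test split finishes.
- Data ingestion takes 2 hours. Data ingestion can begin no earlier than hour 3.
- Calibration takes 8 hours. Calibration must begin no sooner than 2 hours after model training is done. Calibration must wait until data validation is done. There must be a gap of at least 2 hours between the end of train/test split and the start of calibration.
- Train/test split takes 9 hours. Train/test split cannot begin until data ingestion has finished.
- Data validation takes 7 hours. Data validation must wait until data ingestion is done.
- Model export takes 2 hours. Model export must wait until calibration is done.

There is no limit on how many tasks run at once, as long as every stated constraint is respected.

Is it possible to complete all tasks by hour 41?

Data ingestion cannot begin until its own release at hour 3. It runs from hour 3 to 3 + 2 = hour 5.
After data ingestion (finishes hour 5), train/test split can start at hour 5 and finishes at hour 14.
Data validation waits on data ingestion (finishes hour 5), so it starts at hour 5 and finishes at 5 + 7 = hour 12.
For model training: data validation (finishes hour 12, plus 1-hour gap → hour 13); train/test split (finishes hour 14, plus 3-hour gap → hour 17). Taking the maximum gives a start of hour 17, and it finishes at 17 + 5 = hour 22.
Calibration has to wait for model training (finishes hour 22, plus 2-hour gap → hour 24); data validation (finishes hour 12); train/test split (finishes hour 14, plus 2-hour gap → hour 16). The latest of these is hour 24, so calibration runs hour 24 to 24 + 8 = hour 32.
Model export waits on calibration (finishes hour 32), so it starts at hour 32 and finishes at 32 + 2 = hour 34.
Every task is finished by hour 34, which is no later than the deadline of 41, so the schedule is feasible.

Yes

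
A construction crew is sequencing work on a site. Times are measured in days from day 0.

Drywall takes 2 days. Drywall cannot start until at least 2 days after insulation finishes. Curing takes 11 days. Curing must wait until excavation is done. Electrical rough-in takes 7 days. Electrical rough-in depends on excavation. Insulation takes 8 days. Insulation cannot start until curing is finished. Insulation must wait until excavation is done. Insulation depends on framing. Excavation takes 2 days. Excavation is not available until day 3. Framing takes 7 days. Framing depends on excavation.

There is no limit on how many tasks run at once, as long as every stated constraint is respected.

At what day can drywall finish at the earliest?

Excavation cannot begin until its own release at day 3. It runs from day 3 to 3 + 2 = day 5.
After excavation (finishes day 5), framing can start at day 5 and finishes at day 12.
Curing waits on excavation (finishes day 5), so it starts at day 5 and finishes at 5 + 11 = day 16.
Insulation needs all of curing (finishes day 16); excavation (finishes day 5); framing (finishes day 12). That puts its earliest start at day 16; it finishes at 16 + 8 = day 24.
After insulation (finishes day 24, plus 2-day gap → day 26), drywall can start at day 26 and finishes at day 28.

28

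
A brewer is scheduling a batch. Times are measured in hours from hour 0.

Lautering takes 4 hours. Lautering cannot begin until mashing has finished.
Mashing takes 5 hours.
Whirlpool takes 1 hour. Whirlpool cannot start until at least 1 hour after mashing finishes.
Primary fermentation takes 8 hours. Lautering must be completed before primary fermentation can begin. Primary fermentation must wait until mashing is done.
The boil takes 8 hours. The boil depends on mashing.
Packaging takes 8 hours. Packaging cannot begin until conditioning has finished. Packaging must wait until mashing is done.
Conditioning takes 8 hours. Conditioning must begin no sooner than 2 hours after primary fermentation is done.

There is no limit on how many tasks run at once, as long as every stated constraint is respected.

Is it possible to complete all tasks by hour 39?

Nothing blocks mashing, so it runs from hour 0 to hour 5.
Whirlpool waits on mashing (finishes hour 5, plus 1-hour gap → hour 6), so it starts at hour 6 and finishes at 6 + 1 = hour 7.
After mashing (finishes hour 5), the boil can start at hour 5 and finishes at hour 13.
Lautering cannot begin until mashing (finishes hour 5). It runs from hour 5 to 5 + 4 = hour 9.
Primary fermentation needs all of lautering (finishes hour 9); mashing (finishes hour 5). That puts its earliest start at hour 9; it finishes at 9 + 8 = hour 17.
After primary fermentation (finishes hour 17, plus 2-hour gap → hour 19), conditioning can start at hour 19 and finishes at hour 27.
For packaging: conditioning (finishes hour 27); mashing (finishes hour 5). Taking the maximum gives a start of hour 27, and it finishes at 27 + 8 = hour 35.
Every task is finished by hour 35, which is no later than the deadline of 39, so the schedule is feasible.

Yes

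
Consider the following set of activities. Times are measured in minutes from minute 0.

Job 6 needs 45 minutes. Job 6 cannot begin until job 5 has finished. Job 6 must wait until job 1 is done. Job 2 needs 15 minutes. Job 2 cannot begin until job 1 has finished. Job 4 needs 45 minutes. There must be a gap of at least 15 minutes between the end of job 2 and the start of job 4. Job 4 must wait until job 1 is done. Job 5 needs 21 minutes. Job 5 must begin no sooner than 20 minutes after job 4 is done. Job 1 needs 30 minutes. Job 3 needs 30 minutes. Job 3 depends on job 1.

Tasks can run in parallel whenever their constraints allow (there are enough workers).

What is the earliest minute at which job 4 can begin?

Job 1 has no prerequisites, so it starts at minute 0 and finishes at minute 30.
Job 2 cannot begin until job 1 (finishes minute 30). It runs from minute 30 to 30 + 15 = minute 45.
Job 4 waits on job 2 (finishes minute 45, plus 15-minute gap → minute 60); job 1 (finishes minute 30). The latest of these is minute 60, which is the earliest job 4 can start.

60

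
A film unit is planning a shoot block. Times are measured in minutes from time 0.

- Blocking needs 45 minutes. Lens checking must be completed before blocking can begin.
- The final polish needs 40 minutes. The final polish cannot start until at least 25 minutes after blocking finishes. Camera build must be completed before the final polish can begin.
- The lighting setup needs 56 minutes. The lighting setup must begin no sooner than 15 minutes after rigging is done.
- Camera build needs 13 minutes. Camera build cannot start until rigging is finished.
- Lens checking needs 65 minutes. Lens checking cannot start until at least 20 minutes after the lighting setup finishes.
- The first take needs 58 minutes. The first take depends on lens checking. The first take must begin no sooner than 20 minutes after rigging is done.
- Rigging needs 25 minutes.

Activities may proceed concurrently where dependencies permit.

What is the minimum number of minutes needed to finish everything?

Rigging can start immediately at minute 0; it finishes at minute 25.
After rigging (finishes minute 25), camera build can start at minute 25 and finishes at minute 38.
The lighting setup waits on rigging (finishes minute 25, plus 15-minute gap → minute 40), so it starts at minute 40 and finishes at 40 + 56 = minute 96.
Lens checking cannot begin until the lighting setup (finishes minute 96, plus 20-minute gap → minute 116). It runs from minute 116 to 116 + 65 = minute 181.
The first take has to wait for lens checking (finishes minute 181); rigging (finishes minute 25, plus 20-minute gap → minute 45). The latest of these is minute 181, so the first take runs minute 181 to 181 + 58 = minute 239.
Blocking waits on lens checking (finishes minute 181), so it starts at minute 181 and finishes at 181 + 45 = minute 226.
The final polish needs all of blocking (finishes minute 226, plus 25-minute gap → minute 251); camera build (finishes minute 38). That puts its earliest start at minute 251; it finishes at 251 + 40 = minute 291.
All tasks are finished once the last one completes. Finish times: Rigging at 25, The lighting setup at 96, Camera build at 38, Lens checking at 181, Blocking at 226, The final polish at 291, The first take at 239. The latest is minute 291.

291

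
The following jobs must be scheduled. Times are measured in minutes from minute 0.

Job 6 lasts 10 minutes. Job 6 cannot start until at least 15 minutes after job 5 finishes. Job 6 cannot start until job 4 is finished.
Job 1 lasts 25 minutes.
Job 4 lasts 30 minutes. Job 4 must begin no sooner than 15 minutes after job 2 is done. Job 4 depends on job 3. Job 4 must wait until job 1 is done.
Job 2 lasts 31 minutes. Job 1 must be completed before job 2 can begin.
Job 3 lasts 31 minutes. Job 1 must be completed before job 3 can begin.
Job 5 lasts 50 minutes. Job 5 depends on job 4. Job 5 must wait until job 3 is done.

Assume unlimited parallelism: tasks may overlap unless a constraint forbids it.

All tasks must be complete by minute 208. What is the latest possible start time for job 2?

Job 6 has no dependents, so it just needs to finish by minute 208. Starting by 208 − 10 = minute 198 achieves that.
Job 5 must finish before job 6 (must start by minute 198, minus 15-minute gap → minute 183). With a 50-minute duration, job 5 must start by 183 − 50 = minute 133.
Job 4 must finish in time for job 5 (must start by minute 133); job 6 (must start by minute 198). The tightest is minute 133, so job 4 must start by 133 − 30 = minute 103.
Since job 4 (must start by minute 103, minus 15-minute gap → minute 88) depends on it, job 2 must finish by minute 88. Backing off its 31-minute duration gives a latest start of minute 57.

57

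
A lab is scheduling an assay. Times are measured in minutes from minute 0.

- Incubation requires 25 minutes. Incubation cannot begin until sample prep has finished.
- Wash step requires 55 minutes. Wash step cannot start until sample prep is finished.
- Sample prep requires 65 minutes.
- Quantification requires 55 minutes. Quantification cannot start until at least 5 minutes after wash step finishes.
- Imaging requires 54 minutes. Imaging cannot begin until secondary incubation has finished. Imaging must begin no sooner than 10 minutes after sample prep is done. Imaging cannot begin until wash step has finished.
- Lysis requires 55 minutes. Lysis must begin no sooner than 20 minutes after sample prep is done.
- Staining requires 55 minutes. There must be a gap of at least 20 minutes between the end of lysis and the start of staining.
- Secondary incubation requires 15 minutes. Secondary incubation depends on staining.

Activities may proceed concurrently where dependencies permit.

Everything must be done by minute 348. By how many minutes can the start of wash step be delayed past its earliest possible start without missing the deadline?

Sample prep has no prerequisites, so it starts at minute 0 and finishes at minute 65.
After sample prep (finishes minute 65), wash step can start at minute 65 and finishes at minute 120.

Working backward from the deadline:
Imaging has no dependents, so it just needs to finish by minute 348. Starting by 348 − 54 = minute 294 achieves that.
Quantification has no dependents, so it just needs to finish by minute 348. Starting by 348 − 55 = minute 293 achieves that.
For wash step: imaging (must start by minute 294); quantification (must start by minute 293, minus 5-minute gap → minute 288). The most restrictive is minute 288; with a 55-minute duration, wash step must start by minute 233.
So wash step can start as early as minute 65 and as late as minute 233, giving 233 − 65 = 168 minutes of slack.

168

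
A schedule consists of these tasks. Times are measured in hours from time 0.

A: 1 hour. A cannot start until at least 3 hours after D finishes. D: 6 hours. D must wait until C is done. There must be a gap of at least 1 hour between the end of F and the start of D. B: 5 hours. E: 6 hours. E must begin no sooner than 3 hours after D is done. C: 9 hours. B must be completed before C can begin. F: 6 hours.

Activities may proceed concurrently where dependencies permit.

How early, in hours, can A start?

23

F has no prerequisites, so it starts at hour 0 and finishes at hour 6.
B can start immediately at hour 0; it finishes at hour 5.
C waits on B (finishes hour 5), so it starts at hour 5 and finishes at 5 + 9 = hour 14.
D cannot start until C (finishes hour 14); F (finishes hour 6, plus 1-hour gap → hour 7). The controlling bound is hour 14, so D finishes at 14 + 6 = hour 20.
A waits on D (finishes hour 20, plus 3-hour gap → hour 23), so the earliest it can start is hour 23.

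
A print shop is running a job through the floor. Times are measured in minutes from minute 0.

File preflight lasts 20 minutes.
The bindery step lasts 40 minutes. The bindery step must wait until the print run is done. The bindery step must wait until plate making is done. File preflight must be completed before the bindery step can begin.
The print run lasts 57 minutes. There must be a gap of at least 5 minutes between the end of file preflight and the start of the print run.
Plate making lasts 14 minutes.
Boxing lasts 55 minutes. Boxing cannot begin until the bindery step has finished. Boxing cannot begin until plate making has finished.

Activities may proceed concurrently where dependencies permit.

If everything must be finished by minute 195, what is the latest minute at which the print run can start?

43

Boxing must finish by minute 195; it takes 55 minutes, so it must start by 195 − 55 = minute 140.
Since boxing (must start by minute 140) depends on it, the bindery step must finish by minute 140. Backing off its 40-minute duration gives a latest start of minute 100.
The print run has to be done before the bindery step (must start by minute 100). That means finishing by minute 100, i.e. starting by 100 − 57 = minute 43.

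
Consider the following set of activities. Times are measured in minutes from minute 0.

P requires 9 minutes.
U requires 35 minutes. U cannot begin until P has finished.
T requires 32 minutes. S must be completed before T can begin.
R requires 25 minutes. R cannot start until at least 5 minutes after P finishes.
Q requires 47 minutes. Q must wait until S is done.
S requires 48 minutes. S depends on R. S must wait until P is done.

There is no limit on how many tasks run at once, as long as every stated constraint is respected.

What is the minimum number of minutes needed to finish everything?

P has no prerequisites, so it starts at minute 0 and finishes at minute 9.
U cannot begin until P (finishes minute 9). It runs from minute 9 to 9 + 35 = minute 44.
After P (finishes minute 9, plus 5-minute gap → minute 14), R can start at minute 14 and finishes at minute 39.
S needs all of R (finishes minute 39); P (finishes minute 9). That puts its earliest start at minute 39; it finishes at 39 + 48 = minute 87.
After S (finishes minute 87), T can start at minute 87 and finishes at minute 119.
After S (finishes minute 87), Q can start at minute 87 and finishes at minute 134.
All tasks are finished once the last one completes. Finish times: P at 9, Q at 134, R at 39, S at 87, T at 119, U at 44. The latest is minute 134.

134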